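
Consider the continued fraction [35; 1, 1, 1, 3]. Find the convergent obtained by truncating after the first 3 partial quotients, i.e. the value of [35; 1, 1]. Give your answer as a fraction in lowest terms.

71/2

Compute successive convergents:
a_0 = 35: 35/1
a_1 = 1: 36/1
a_2 = 1: 71/2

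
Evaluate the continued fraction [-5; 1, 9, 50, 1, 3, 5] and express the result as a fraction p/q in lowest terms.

-43790/10681

Start with 5.
3 + 1/(5/1) = 3 + 1/5 = 16/5
1 + 1/(16/5) = 1 + 5/16 = 21/16
50 + 1/(21/16) = 50 + 16/21 = 1066/21
9 + 1/(1066/21) = 9 + 21/1066 = 9615/1066
1 + 1/(9615/1066) = 1 + 1066/9615 = 10681/9615
-5 + 1/(10681/9615) = -5 + 9615/10681 = -43790/10681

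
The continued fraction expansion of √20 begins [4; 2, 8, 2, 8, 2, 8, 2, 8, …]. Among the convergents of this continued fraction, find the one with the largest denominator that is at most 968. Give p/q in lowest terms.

a_0 = 4: 4/1  (≤ bound)
a_1 = 2: 9/2  (≤ bound)
a_2 = 8: 76/17  (≤ bound)
a_3 = 2: 161/36  (≤ bound)
a_4 = 8: 1364/305  (≤ bound)
a_5 = 2: 2889/646  (≤ bound)
a_6 = 8: 24476/5473  (> 968, stop)

2889/646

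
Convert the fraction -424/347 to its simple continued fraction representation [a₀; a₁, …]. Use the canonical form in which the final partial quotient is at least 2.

[-2; 1, 3, 1, 1, 38]

Apply division with remainder until the remainder is 0:
-424 = -2·347 + 270, so a_0 = -2
347 = 1·270 + 77, so a_1 = 1
270 = 3·77 + 39, so a_2 = 3
77 = 1·39 + 38, so a_3 = 1
39 = 1·38 + 1, so a_4 = 1
38 = 38·1 + 0, so a_5 = 38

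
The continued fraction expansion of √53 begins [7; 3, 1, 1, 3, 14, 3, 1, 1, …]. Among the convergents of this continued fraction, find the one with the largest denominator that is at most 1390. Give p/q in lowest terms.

List convergents until the denominator exceeds the bound:
a_0 = 7: 7/1  (≤ bound)
a_1 = 3: 22/3  (≤ bound)
a_2 = 1: 29/4  (≤ bound)
a_3 = 1: 51/7  (≤ bound)
a_4 = 3: 182/25  (≤ bound)
a_5 = 14: 2599/357  (≤ bound)
a_6 = 3: 7979/1096  (≤ bound)
a_7 = 1: 10578/1453  (> 1390, stop)

7979/1096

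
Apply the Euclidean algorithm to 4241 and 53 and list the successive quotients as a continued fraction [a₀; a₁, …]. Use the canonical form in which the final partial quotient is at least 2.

Apply division with remainder until the remainder is 0:
⌊4241/53⌋ = 80, remainder 1
⌊53/1⌋ = 53, remainder 0

[80; 53]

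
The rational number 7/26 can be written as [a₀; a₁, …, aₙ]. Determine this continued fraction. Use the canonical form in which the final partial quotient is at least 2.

[0; 3, 1, 2, 2]

Repeatedly divide and take the remainder:
7 = 0·26 + 7, so a_0 = 0
26 = 3·7 + 5, so a_1 = 3
7 = 1·5 + 2, so a_2 = 1
5 = 2·2 + 1, so a_3 = 2
2 = 2·1 + 0, so a_4 = 2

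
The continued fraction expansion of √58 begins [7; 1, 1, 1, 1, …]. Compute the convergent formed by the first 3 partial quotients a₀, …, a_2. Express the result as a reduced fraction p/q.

a_0 = 7: 7/1
a_1 = 1: 8/1
a_2 = 1: 15/2

15/2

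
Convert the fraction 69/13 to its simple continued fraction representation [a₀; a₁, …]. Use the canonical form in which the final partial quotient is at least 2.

Apply division with remainder until the remainder is 0:
69 = 5·13 + 4, so a_0 = 5
13 = 3·4 + 1, so a_1 = 3
4 = 4·1 + 0, so a_2 = 4

[5; 3, 4]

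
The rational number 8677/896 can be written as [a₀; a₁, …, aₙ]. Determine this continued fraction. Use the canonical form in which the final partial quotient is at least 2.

8677 = 9·896 + 613, so a_0 = 9
896 = 1·613 + 283, so a_1 = 1
613 = 2·283 + 47, so a_2 = 2
283 = 6·47 + 1, so a_3 = 6
47 = 47·1 + 0, so a_4 = 47

[9; 1, 2, 6, 47]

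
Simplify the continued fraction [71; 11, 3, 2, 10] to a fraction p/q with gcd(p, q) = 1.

a_0 = 71: 71/1
a_1 = 11: 782/11
a_2 = 3: 2417/34
a_3 = 2: 5616/79
a_4 = 10: 58577/824

58577/824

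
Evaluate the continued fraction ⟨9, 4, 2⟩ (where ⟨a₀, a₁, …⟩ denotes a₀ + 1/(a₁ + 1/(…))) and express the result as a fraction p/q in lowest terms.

83/9

Collapse the nested fraction from the inside out:
Start with 2.
4 + 1/(2/1) = 4 + 1/2 = 9/2
9 + 1/(9/2) = 9 + 2/9 = 83/9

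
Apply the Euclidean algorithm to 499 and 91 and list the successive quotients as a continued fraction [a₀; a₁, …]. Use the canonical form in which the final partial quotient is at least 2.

Apply division with remainder until the remainder is 0:
⌊499/91⌋ = 5, remainder 44
⌊91/44⌋ = 2, remainder 3
⌊44/3⌋ = 14, remainder 2
⌊3/2⌋ = 1, remainder 1
⌊2/1⌋ = 2, remainder 0

[5; 2, 14, 1, 2]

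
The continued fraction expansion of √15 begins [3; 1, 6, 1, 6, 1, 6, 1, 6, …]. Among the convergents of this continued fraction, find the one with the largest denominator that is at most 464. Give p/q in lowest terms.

a_0 = 3: 3/1  (≤ bound)
a_1 = 1: 4/1  (≤ bound)
a_2 = 6: 27/7  (≤ bound)
a_3 = 1: 31/8  (≤ bound)
a_4 = 6: 213/55  (≤ bound)
a_5 = 1: 244/63  (≤ bound)
a_6 = 6: 1677/433  (≤ bound)
a_7 = 1: 1921/496  (> 464, stop)

1677/433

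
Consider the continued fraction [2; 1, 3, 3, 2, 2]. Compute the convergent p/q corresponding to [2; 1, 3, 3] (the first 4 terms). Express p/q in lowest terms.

36/13

a_0 = 2: 2/1
a_1 = 1: 3/1
a_2 = 3: 11/4
a_3 = 3: 36/13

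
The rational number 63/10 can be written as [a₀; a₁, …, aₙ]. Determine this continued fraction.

[6; 3, 3]

⌊63/10⌋ = 6, remainder 3
⌊10/3⌋ = 3, remainder 1
⌊3/1⌋ = 3, remainder 0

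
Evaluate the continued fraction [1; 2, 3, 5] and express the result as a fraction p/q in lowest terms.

53/37

Use the convergent recurrence hₖ = aₖ·hₖ₋₁ + hₖ₋₂ (and likewise for the denominators kₖ):
a_0 = 1: 1/1
a_1 = 2: 3/2
a_2 = 3: 10/7
a_3 = 5: 53/37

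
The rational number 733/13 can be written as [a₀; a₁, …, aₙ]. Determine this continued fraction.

⌊733/13⌋ = 56, remainder 5
⌊13/5⌋ = 2, remainder 3
⌊5/3⌋ = 1, remainder 2
⌊3/2⌋ = 1, remainder 1
⌊2/1⌋ = 2, remainder 0

[56; 2, 1, 1, 2]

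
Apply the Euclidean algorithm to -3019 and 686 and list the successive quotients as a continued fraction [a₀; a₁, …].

[-5; 1, 1, 2, 45, 3]

⌊-3019/686⌋ = -5, remainder 411
⌊686/411⌋ = 1, remainder 275
⌊411/275⌋ = 1, remainder 136
⌊275/136⌋ = 2, remainder 3
⌊136/3⌋ = 45, remainder 1
⌊3/1⌋ = 3, remainder 0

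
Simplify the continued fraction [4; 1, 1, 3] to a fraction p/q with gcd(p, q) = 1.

Use the convergent recurrence hₖ = aₖ·hₖ₋₁ + hₖ₋₂ (and likewise for the denominators kₖ):
a_0 = 4: 4/1
a_1 = 1: 5/1
a_2 = 1: 9/2
a_3 = 3: 32/7

32/7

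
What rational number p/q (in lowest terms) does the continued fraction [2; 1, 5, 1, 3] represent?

77/27

Starting at the tail and folding back:
Start with 3.
1 + 1/(3/1) = 1 + 1/3 = 4/3
5 + 1/(4/3) = 5 + 3/4 = 23/4
1 + 1/(23/4) = 1 + 4/23 = 27/23
2 + 1/(27/23) = 2 + 23/27 = 77/27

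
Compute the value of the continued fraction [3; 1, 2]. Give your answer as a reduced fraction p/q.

11/3

Start with 2.
1 + 1/(2/1) = 1 + 1/2 = 3/2
3 + 1/(3/2) = 3 + 2/3 = 11/3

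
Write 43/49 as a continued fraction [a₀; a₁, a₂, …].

[0; 1, 7, 6]

Run the Euclidean algorithm, recording each quotient:
43 ÷ 49 → quotient 0, remainder 43
49 ÷ 43 → quotient 1, remainder 6
43 ÷ 6 → quotient 7, remainder 1
6 ÷ 1 → quotient 6, remainder 0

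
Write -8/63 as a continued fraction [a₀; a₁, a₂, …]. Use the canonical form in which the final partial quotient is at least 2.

Run the Euclidean algorithm, recording each quotient:
-8 ÷ 63 → quotient -1, remainder 55
63 ÷ 55 → quotient 1, remainder 8
55 ÷ 8 → quotient 6, remainder 7
8 ÷ 7 → quotient 1, remainder 1
7 ÷ 1 → quotient 7, remainder 0

[-1; 1, 6, 1, 7]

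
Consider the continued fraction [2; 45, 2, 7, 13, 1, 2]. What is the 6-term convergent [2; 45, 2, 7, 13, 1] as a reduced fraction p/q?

19490/9639

Compute successive convergents:
a_0 = 2: 2/1
a_1 = 45: 91/45
a_2 = 2: 184/91
a_3 = 7: 1379/682
a_4 = 13: 18111/8957
a_5 = 1: 19490/9639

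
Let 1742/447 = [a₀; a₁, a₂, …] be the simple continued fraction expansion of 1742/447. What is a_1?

Apply division with remainder until the remainder is 0:
⌊1742/447⌋ = 3, remainder 401
⌊447/401⌋ = 1, remainder 46

1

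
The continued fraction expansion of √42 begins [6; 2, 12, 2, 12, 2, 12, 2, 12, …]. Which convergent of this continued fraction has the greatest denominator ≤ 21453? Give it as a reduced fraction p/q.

List convergents until the denominator exceeds the bound:
a_0 = 6: 6/1  (≤ bound)
a_1 = 2: 13/2  (≤ bound)
a_2 = 12: 162/25  (≤ bound)
a_3 = 2: 337/52  (≤ bound)
a_4 = 12: 4206/649  (≤ bound)
a_5 = 2: 8749/1350  (≤ bound)
a_6 = 12: 109194/16849  (≤ bound)
a_7 = 2: 227137/35048  (> 21453, stop)

109194/16849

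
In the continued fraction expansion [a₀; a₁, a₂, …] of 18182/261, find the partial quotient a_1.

1

18182 = 69·261 + 173, so a_0 = 69
261 = 1·173 + 88, so a_1 = 1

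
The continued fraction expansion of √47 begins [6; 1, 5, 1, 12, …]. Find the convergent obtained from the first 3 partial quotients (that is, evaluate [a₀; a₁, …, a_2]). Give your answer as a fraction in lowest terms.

Start with 5.
1 + 1/(5/1) = 1 + 1/5 = 6/5
6 + 1/(6/5) = 6 + 5/6 = 41/6

41/6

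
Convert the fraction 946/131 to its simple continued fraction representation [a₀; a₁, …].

[7; 4, 1, 1, 14]

946 ÷ 131 → quotient 7, remainder 29
131 ÷ 29 → quotient 4, remainder 15
29 ÷ 15 → quotient 1, remainder 14
15 ÷ 14 → quotient 1, remainder 1
14 ÷ 1 → quotient 14, remainder 0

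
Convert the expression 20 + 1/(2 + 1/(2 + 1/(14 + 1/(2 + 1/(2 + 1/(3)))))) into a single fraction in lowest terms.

Compute successive convergents:
a_0 = 20: 20/1
a_1 = 2: 41/2
a_2 = 2: 102/5
a_3 = 14: 1469/72
a_4 = 2: 3040/149
a_5 = 2: 7549/370
a_6 = 3: 25687/1259

25687/1259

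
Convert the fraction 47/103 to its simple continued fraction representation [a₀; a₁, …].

Repeatedly divide and take the remainder:
⌊47/103⌋ = 0, remainder 47
⌊103/47⌋ = 2, remainder 9
⌊47/9⌋ = 5, remainder 2
⌊9/2⌋ = 4, remainder 1
⌊2/1⌋ = 2, remainder 0

[0; 2, 5, 4, 2]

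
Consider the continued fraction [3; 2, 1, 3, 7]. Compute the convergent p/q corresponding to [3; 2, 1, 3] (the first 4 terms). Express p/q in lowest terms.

37/11

a_0 = 3: 3/1
a_1 = 2: 7/2
a_2 = 1: 10/3
a_3 = 3: 37/11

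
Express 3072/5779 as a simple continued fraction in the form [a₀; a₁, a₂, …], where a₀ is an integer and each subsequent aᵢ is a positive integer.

Apply division with remainder until the remainder is 0:
⌊3072/5779⌋ = 0, remainder 3072
⌊5779/3072⌋ = 1, remainder 2707
⌊3072/2707⌋ = 1, remainder 365
⌊2707/365⌋ = 7, remainder 152
⌊365/152⌋ = 2, remainder 61
⌊152/61⌋ = 2, remainder 30
⌊61/30⌋ = 2, remainder 1
⌊30/1⌋ = 30, remainder 0

[0; 1, 1, 7, 2, 2, 2, 30]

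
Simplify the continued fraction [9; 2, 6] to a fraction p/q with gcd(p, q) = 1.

123/13

Start with 6.
2 + 1/(6/1) = 2 + 1/6 = 13/6
9 + 1/(13/6) = 9 + 6/13 = 123/13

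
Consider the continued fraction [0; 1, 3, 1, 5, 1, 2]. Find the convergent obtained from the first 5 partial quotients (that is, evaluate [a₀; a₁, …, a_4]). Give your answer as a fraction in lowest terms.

23/29

Work from the innermost term outward:
Start with 5.
1 + 1/(5/1) = 1 + 1/5 = 6/5
3 + 1/(6/5) = 3 + 5/6 = 23/6
1 + 1/(23/6) = 1 + 6/23 = 29/23
0 + 1/(29/23) = 0 + 23/29 = 23/29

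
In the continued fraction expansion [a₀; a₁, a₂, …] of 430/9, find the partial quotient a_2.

3

Repeatedly divide and take the remainder:
430 ÷ 9 → quotient 47, remainder 7
9 ÷ 7 → quotient 1, remainder 2
7 ÷ 2 → quotient 3, remainder 1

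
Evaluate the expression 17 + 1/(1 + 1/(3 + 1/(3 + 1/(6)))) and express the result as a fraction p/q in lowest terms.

1457/82

Starting at the tail and folding back:
Start with 6.
3 + 1/(6/1) = 3 + 1/6 = 19/6
3 + 1/(19/6) = 3 + 6/19 = 63/19
1 + 1/(63/19) = 1 + 19/63 = 82/63
17 + 1/(82/63) = 17 + 63/82 = 1457/82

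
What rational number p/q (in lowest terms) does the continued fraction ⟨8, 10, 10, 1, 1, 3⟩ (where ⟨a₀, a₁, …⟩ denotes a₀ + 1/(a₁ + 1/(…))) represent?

Build up convergents one term at a time:
a_0 = 8: 8/1
a_1 = 10: 81/10
a_2 = 10: 818/101
a_3 = 1: 899/111
a_4 = 1: 1717/212
a_5 = 3: 6050/747

6050/747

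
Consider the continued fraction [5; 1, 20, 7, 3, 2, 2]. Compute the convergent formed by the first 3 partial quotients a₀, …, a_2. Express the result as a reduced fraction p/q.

a_0 = 5: 5/1
a_1 = 1: 6/1
a_2 = 20: 125/21

125/21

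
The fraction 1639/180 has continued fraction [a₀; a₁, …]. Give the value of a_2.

2

1639 ÷ 180 → quotient 9, remainder 19
180 ÷ 19 → quotient 9, remainder 9
19 ÷ 9 → quotient 2, remainder 1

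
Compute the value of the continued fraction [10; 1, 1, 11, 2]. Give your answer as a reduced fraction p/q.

a_0 = 10: 10/1
a_1 = 1: 11/1
a_2 = 1: 21/2
a_3 = 11: 242/23
a_4 = 2: 505/48

505/48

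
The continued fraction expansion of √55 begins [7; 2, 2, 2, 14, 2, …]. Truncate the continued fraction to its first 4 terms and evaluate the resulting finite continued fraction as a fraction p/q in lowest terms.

89/12

Start with 2.
2 + 1/(2/1) = 2 + 1/2 = 5/2
2 + 1/(5/2) = 2 + 2/5 = 12/5
7 + 1/(12/5) = 7 + 5/12 = 89/12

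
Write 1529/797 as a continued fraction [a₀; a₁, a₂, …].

[1; 1, 11, 3, 1, 4, 1, 2]

Repeatedly divide and take the remainder:
1529 ÷ 797 → quotient 1, remainder 732
797 ÷ 732 → quotient 1, remainder 65
732 ÷ 65 → quotient 11, remainder 17
65 ÷ 17 → quotient 3, remainder 14
17 ÷ 14 → quotient 1, remainder 3
14 ÷ 3 → quotient 4, remainder 2
3 ÷ 2 → quotient 1, remainder 1
2 ÷ 1 → quotient 2, remainder 0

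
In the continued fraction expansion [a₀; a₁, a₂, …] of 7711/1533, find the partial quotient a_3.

15

7711 = 5·1533 + 46, so a_0 = 5
1533 = 33·46 + 15, so a_1 = 33
46 = 3·15 + 1, so a_2 = 3
15 = 15·1 + 0, so a_3 = 15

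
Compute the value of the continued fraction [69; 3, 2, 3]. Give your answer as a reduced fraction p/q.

Work from the innermost term outward:
Start with 3.
2 + 1/(3/1) = 2 + 1/3 = 7/3
3 + 1/(7/3) = 3 + 3/7 = 24/7
69 + 1/(24/7) = 69 + 7/24 = 1663/24

1663/24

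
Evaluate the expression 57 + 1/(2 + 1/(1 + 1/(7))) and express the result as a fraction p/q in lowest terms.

a_0 = 57: 57/1
a_1 = 2: 115/2
a_2 = 1: 172/3
a_3 = 7: 1319/23

1319/23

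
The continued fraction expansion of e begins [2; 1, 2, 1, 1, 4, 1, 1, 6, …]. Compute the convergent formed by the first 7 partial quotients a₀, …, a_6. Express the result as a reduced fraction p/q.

106/39

Start with 1.
4 + 1/(1/1) = 4 + 1/1 = 5/1
1 + 1/(5/1) = 1 + 1/5 = 6/5
1 + 1/(6/5) = 1 + 5/6 = 11/6
2 + 1/(11/6) = 2 + 6/11 = 28/11
1 + 1/(28/11) = 1 + 11/28 = 39/28
2 + 1/(39/28) = 2 + 28/39 = 106/39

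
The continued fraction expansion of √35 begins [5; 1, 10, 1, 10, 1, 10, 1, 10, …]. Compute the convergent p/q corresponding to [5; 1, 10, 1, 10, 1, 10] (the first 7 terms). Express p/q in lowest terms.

Compute successive convergents:
a_0 = 5: 5/1
a_1 = 1: 6/1
a_2 = 10: 65/11
a_3 = 1: 71/12
a_4 = 10: 775/131
a_5 = 1: 846/143
a_6 = 10: 9235/1561

9235/1561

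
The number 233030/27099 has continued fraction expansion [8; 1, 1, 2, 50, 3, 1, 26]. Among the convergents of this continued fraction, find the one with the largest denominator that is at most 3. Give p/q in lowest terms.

List convergents until the denominator exceeds the bound:
a_0 = 8: 8/1  (≤ bound)
a_1 = 1: 9/1  (≤ bound)
a_2 = 1: 17/2  (≤ bound)
a_3 = 2: 43/5  (> 3, stop)

17/2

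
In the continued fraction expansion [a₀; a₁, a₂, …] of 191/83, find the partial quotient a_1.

Run the Euclidean algorithm, recording each quotient:
191 ÷ 83 → quotient 2, remainder 25
83 ÷ 25 → quotient 3, remainder 8

3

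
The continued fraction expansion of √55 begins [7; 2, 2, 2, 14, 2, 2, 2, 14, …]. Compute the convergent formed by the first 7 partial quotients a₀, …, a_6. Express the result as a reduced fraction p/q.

6593/889

a_0 = 7: 7/1
a_1 = 2: 15/2
a_2 = 2: 37/5
a_3 = 2: 89/12
a_4 = 14: 1283/173
a_5 = 2: 2655/358
a_6 = 2: 6593/889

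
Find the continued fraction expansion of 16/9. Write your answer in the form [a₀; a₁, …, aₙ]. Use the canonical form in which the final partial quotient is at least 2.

[1; 1, 3, 2]

16 ÷ 9 → quotient 1, remainder 7
9 ÷ 7 → quotient 1, remainder 2
7 ÷ 2 → quotient 3, remainder 1
2 ÷ 1 → quotient 2, remainder 0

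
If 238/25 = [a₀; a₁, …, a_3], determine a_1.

238 ÷ 25 → quotient 9, remainder 13
25 ÷ 13 → quotient 1, remainder 12

1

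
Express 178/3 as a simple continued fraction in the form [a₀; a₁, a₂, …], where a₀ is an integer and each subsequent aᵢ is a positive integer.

[59; 3]

178 ÷ 3 → quotient 59, remainder 1
3 ÷ 1 → quotient 3, remainder 0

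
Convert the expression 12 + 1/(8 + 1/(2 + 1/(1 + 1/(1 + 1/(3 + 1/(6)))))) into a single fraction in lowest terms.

11489/948

Work from the innermost term outward:
Start with 6.
3 + 1/(6/1) = 3 + 1/6 = 19/6
1 + 1/(19/6) = 1 + 6/19 = 25/19
1 + 1/(25/19) = 1 + 19/25 = 44/25
2 + 1/(44/25) = 2 + 25/44 = 113/44
8 + 1/(113/44) = 8 + 44/113 = 948/113
12 + 1/(948/113) = 12 + 113/948 = 11489/948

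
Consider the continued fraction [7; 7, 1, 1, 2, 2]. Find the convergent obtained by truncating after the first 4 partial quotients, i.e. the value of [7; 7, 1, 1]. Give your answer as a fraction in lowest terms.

a_0 = 7: 7/1
a_1 = 7: 50/7
a_2 = 1: 57/8
a_3 = 1: 107/15

107/15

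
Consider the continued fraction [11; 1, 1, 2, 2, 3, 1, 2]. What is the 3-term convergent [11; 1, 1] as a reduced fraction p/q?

23/2

Collapse the nested fraction from the inside out:
Start with 1.
1 + 1/(1/1) = 1 + 1/1 = 2/1
11 + 1/(2/1) = 11 + 1/2 = 23/2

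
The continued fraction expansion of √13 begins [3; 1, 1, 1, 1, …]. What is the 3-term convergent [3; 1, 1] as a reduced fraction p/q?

7/2

Collapse the nested fraction from the inside out:
Start with 1.
1 + 1/(1/1) = 1 + 1/1 = 2/1
3 + 1/(2/1) = 3 + 1/2 = 7/2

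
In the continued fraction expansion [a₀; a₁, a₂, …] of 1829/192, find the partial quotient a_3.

9

1829 = 9·192 + 101, so a_0 = 9
192 = 1·101 + 91, so a_1 = 1
101 = 1·91 + 10, so a_2 = 1
91 = 9·10 + 1, so a_3 = 9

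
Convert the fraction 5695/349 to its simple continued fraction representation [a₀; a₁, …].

[16; 3, 6, 1, 15]

⌊5695/349⌋ = 16, remainder 111
⌊349/111⌋ = 3, remainder 16
⌊111/16⌋ = 6, remainder 15
⌊16/15⌋ = 1, remainder 1
⌊15/1⌋ = 15, remainder 0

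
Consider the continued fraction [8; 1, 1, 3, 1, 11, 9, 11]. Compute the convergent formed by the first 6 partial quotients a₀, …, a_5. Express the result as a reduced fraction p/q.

907/106

Compute successive convergents:
a_0 = 8: 8/1
a_1 = 1: 9/1
a_2 = 1: 17/2
a_3 = 3: 60/7
a_4 = 1: 77/9
a_5 = 11: 907/106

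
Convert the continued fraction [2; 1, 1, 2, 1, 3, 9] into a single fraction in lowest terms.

Compute successive convergents:
a_0 = 2: 2/1
a_1 = 1: 3/1
a_2 = 1: 5/2
a_3 = 2: 13/5
a_4 = 1: 18/7
a_5 = 3: 67/26
a_6 = 9: 621/241

621/241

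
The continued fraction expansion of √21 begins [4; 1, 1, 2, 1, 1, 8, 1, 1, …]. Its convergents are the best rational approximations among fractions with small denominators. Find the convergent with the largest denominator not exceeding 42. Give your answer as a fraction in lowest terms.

55/12

List convergents until the denominator exceeds the bound:
a_0 = 4: 4/1  (≤ bound)
a_1 = 1: 5/1  (≤ bound)
a_2 = 1: 9/2  (≤ bound)
a_3 = 2: 23/5  (≤ bound)
a_4 = 1: 32/7  (≤ bound)
a_5 = 1: 55/12  (≤ bound)
a_6 = 8: 472/103  (> 42, stop)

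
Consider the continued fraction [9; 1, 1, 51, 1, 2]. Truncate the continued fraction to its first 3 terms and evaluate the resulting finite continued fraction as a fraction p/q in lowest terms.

Compute successive convergents:
a_0 = 9: 9/1
a_1 = 1: 10/1
a_2 = 1: 19/2

19/2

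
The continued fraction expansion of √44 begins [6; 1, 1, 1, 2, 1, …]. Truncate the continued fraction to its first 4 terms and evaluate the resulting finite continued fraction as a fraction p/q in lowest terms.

20/3

Start with 1.
1 + 1/(1/1) = 1 + 1/1 = 2/1
1 + 1/(2/1) = 1 + 1/2 = 3/2
6 + 1/(3/2) = 6 + 2/3 = 20/3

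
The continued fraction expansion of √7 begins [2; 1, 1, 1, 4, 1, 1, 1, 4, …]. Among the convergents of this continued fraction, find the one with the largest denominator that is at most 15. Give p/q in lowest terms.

37/14

a_0 = 2: 2/1  (≤ bound)
a_1 = 1: 3/1  (≤ bound)
a_2 = 1: 5/2  (≤ bound)
a_3 = 1: 8/3  (≤ bound)
a_4 = 4: 37/14  (≤ bound)
a_5 = 1: 45/17  (> 15, stop)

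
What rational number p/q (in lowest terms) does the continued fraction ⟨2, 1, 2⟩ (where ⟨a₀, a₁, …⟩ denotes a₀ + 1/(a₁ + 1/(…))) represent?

Collapse the nested fraction from the inside out:
Start with 2.
1 + 1/(2/1) = 1 + 1/2 = 3/2
2 + 1/(3/2) = 2 + 2/3 = 8/3

8/3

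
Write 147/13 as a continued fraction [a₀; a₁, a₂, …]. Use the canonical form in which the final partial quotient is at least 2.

[11; 3, 4]

147 ÷ 13 → quotient 11, remainder 4
13 ÷ 4 → quotient 3, remainder 1
4 ÷ 1 → quotient 4, remainder 0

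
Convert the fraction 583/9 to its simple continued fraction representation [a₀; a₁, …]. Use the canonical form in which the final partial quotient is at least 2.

Run the Euclidean algorithm, recording each quotient:
583 = 64·9 + 7, so a_0 = 64
9 = 1·7 + 2, so a_1 = 1
7 = 3·2 + 1, so a_2 = 3
2 = 2·1 + 0, so a_3 = 2

[64; 1, 3, 2]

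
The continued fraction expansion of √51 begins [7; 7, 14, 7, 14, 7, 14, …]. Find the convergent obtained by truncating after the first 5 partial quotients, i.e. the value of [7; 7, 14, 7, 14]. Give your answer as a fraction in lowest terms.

70693/9899

Work from the innermost term outward:
Start with 14.
7 + 1/(14/1) = 7 + 1/14 = 99/14
14 + 1/(99/14) = 14 + 14/99 = 1400/99
7 + 1/(1400/99) = 7 + 99/1400 = 9899/1400
7 + 1/(9899/1400) = 7 + 1400/9899 = 70693/9899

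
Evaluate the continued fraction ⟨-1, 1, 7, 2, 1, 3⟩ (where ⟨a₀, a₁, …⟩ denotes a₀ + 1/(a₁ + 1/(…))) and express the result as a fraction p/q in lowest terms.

Use the convergent recurrence hₖ = aₖ·hₖ₋₁ + hₖ₋₂ (and likewise for the denominators kₖ):
a_0 = -1: -1/1
a_1 = 1: 0/1
a_2 = 7: -1/8
a_3 = 2: -2/17
a_4 = 1: -3/25
a_5 = 3: -11/92

-11/92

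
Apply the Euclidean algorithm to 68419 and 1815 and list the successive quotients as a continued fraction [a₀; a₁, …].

68419 = 37·1815 + 1264, so a_0 = 37
1815 = 1·1264 + 551, so a_1 = 1
1264 = 2·551 + 162, so a_2 = 2
551 = 3·162 + 65, so a_3 = 3
162 = 2·65 + 32, so a_4 = 2
65 = 2·32 + 1, so a_5 = 2
32 = 32·1 + 0, so a_6 = 32

[37; 1, 2, 3, 2, 2, 32]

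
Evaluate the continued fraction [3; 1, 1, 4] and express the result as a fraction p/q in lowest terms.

32/9

a_0 = 3: 3/1
a_1 = 1: 4/1
a_2 = 1: 7/2
a_3 = 4: 32/9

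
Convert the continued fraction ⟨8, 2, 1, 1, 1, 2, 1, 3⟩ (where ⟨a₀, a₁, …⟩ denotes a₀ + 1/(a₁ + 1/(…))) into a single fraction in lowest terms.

Use the convergent recurrence hₖ = aₖ·hₖ₋₁ + hₖ₋₂ (and likewise for the denominators kₖ):
a_0 = 8: 8/1
a_1 = 2: 17/2
a_2 = 1: 25/3
a_3 = 1: 42/5
a_4 = 1: 67/8
a_5 = 2: 176/21
a_6 = 1: 243/29
a_7 = 3: 905/108

905/108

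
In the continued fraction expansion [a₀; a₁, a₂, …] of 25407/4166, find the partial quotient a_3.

2

25407 ÷ 4166 → quotient 6, remainder 411
4166 ÷ 411 → quotient 10, remainder 56
411 ÷ 56 → quotient 7, remainder 19
56 ÷ 19 → quotient 2, remainder 18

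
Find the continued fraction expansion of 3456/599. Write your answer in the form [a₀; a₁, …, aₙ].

[5; 1, 3, 2, 1, 14, 1, 2]

⌊3456/599⌋ = 5, remainder 461
⌊599/461⌋ = 1, remainder 138
⌊461/138⌋ = 3, remainder 47
⌊138/47⌋ = 2, remainder 44
⌊47/44⌋ = 1, remainder 3
⌊44/3⌋ = 14, remainder 2
⌊3/2⌋ = 1, remainder 1
⌊2/1⌋ = 2, remainder 0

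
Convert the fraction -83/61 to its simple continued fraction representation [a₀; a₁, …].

[-2; 1, 1, 1, 3, 2, 2]

Repeatedly divide and take the remainder:
-83 ÷ 61 → quotient -2, remainder 39
61 ÷ 39 → quotient 1, remainder 22
39 ÷ 22 → quotient 1, remainder 17
22 ÷ 17 → quotient 1, remainder 5
17 ÷ 5 → quotient 3, remainder 2
5 ÷ 2 → quotient 2, remainder 1
2 ÷ 1 → quotient 2, remainder 0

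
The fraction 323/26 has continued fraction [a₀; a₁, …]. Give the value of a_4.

3

Apply division with remainder until the remainder is 0:
323 ÷ 26 → quotient 12, remainder 11
26 ÷ 11 → quotient 2, remainder 4
11 ÷ 4 → quotient 2, remainder 3
4 ÷ 3 → quotient 1, remainder 1
3 ÷ 1 → quotient 3, remainder 0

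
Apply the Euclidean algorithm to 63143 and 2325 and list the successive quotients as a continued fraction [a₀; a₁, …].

[27; 6, 3, 6, 1, 7, 2]

⌊63143/2325⌋ = 27, remainder 368
⌊2325/368⌋ = 6, remainder 117
⌊368/117⌋ = 3, remainder 17
⌊117/17⌋ = 6, remainder 15
⌊17/15⌋ = 1, remainder 2
⌊15/2⌋ = 7, remainder 1
⌊2/1⌋ = 2, remainder 0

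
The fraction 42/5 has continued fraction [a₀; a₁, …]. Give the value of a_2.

2

Run the Euclidean algorithm, recording each quotient:
⌊42/5⌋ = 8, remainder 2
⌊5/2⌋ = 2, remainder 1
⌊2/1⌋ = 2, remainder 0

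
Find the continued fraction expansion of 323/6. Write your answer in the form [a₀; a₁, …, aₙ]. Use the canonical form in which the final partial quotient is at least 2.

⌊323/6⌋ = 53, remainder 5
⌊6/5⌋ = 1, remainder 1
⌊5/1⌋ = 5, remainder 0

[53; 1, 5]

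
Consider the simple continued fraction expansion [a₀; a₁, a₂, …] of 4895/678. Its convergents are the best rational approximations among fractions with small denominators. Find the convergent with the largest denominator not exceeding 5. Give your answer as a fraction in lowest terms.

36/5

List convergents until the denominator exceeds the bound:
a_0 = 7: 7/1  (≤ bound)
a_1 = 4: 29/4  (≤ bound)
a_2 = 1: 36/5  (≤ bound)
a_3 = 1: 65/9  (> 5, stop)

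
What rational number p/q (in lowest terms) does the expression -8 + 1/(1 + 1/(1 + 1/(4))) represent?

-67/9

Build up convergents one term at a time:
a_0 = -8: -8/1
a_1 = 1: -7/1
a_2 = 1: -15/2
a_3 = 4: -67/9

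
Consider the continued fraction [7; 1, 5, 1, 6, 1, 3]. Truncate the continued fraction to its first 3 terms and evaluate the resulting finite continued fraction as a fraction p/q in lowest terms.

47/6

Start with 5.
1 + 1/(5/1) = 1 + 1/5 = 6/5
7 + 1/(6/5) = 7 + 5/6 = 47/6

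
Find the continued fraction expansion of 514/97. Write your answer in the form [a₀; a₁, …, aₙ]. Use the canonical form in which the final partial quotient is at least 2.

⌊514/97⌋ = 5, remainder 29
⌊97/29⌋ = 3, remainder 10
⌊29/10⌋ = 2, remainder 9
⌊10/9⌋ = 1, remainder 1
⌊9/1⌋ = 9, remainder 0

[5; 3, 2, 1, 9]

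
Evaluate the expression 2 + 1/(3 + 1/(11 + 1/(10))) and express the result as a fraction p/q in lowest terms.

Build up convergents one term at a time:
a_0 = 2: 2/1
a_1 = 3: 7/3
a_2 = 11: 79/34
a_3 = 10: 797/343

797/343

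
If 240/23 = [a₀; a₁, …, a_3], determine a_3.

240 ÷ 23 → quotient 10, remainder 10
23 ÷ 10 → quotient 2, remainder 3
10 ÷ 3 → quotient 3, remainder 1
3 ÷ 1 → quotient 3, remainder 0

3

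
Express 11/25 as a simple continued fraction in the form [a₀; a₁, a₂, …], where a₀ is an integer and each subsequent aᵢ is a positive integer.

Apply division with remainder until the remainder is 0:
11 ÷ 25 → quotient 0, remainder 11
25 ÷ 11 → quotient 2, remainder 3
11 ÷ 3 → quotient 3, remainder 2
3 ÷ 2 → quotient 1, remainder 1
2 ÷ 1 → quotient 2, remainder 0

[0; 2, 3, 1, 2]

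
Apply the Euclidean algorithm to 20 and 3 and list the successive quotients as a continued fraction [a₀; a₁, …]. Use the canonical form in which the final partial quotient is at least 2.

Apply division with remainder until the remainder is 0:
⌊20/3⌋ = 6, remainder 2
⌊3/2⌋ = 1, remainder 1
⌊2/1⌋ = 2, remainder 0

[6; 1, 2]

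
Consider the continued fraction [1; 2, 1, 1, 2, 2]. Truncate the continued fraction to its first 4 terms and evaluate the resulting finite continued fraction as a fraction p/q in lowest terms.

7/5

Collapse the nested fraction from the inside out:
Start with 1.
1 + 1/(1/1) = 1 + 1/1 = 2/1
2 + 1/(2/1) = 2 + 1/2 = 5/2
1 + 1/(5/2) = 1 + 2/5 = 7/5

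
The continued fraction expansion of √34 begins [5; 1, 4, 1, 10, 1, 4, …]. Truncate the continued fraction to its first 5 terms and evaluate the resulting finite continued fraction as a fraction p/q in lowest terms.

379/65

a_0 = 5: 5/1
a_1 = 1: 6/1
a_2 = 4: 29/5
a_3 = 1: 35/6
a_4 = 10: 379/65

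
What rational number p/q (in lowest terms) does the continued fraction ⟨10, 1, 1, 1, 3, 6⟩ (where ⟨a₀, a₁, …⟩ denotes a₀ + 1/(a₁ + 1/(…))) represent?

a_0 = 10: 10/1
a_1 = 1: 11/1
a_2 = 1: 21/2
a_3 = 1: 32/3
a_4 = 3: 117/11
a_5 = 6: 734/69

734/69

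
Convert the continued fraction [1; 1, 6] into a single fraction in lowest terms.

Starting at the tail and folding back:
Start with 6.
1 + 1/(6/1) = 1 + 1/6 = 7/6
1 + 1/(7/6) = 1 + 6/7 = 13/7

13/7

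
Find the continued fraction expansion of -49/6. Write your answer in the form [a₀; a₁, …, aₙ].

⌊-49/6⌋ = -9, remainder 5
⌊6/5⌋ = 1, remainder 1
⌊5/1⌋ = 5, remainder 0

[-9; 1, 5]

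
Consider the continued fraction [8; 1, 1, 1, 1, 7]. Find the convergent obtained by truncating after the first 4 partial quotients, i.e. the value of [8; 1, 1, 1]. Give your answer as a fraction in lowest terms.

26/3

a_0 = 8: 8/1
a_1 = 1: 9/1
a_2 = 1: 17/2
a_3 = 1: 26/3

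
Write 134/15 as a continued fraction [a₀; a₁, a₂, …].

[8; 1, 14]

134 = 8·15 + 14, so a_0 = 8
15 = 1·14 + 1, so a_1 = 1
14 = 14·1 + 0, so a_2 = 14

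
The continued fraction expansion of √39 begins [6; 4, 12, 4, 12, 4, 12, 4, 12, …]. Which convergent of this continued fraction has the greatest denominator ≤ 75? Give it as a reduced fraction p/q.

306/49

a_0 = 6: 6/1  (≤ bound)
a_1 = 4: 25/4  (≤ bound)
a_2 = 12: 306/49  (≤ bound)
a_3 = 4: 1249/200  (> 75, stop)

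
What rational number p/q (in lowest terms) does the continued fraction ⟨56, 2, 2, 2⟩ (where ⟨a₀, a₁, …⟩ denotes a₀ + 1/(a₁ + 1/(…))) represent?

677/12

Collapse the nested fraction from the inside out:
Start with 2.
2 + 1/(2/1) = 2 + 1/2 = 5/2
2 + 1/(5/2) = 2 + 2/5 = 12/5
56 + 1/(12/5) = 56 + 5/12 = 677/12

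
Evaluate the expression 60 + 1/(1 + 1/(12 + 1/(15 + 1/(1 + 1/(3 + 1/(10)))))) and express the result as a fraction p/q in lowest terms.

514133/8439

Build up convergents one term at a time:
a_0 = 60: 60/1
a_1 = 1: 61/1
a_2 = 12: 792/13
a_3 = 15: 11941/196
a_4 = 1: 12733/209
a_5 = 3: 50140/823
a_6 = 10: 514133/8439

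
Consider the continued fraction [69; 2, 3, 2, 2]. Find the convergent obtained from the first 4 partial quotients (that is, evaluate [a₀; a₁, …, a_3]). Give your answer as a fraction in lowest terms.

1111/16

Start with 2.
3 + 1/(2/1) = 3 + 1/2 = 7/2
2 + 1/(7/2) = 2 + 2/7 = 16/7
69 + 1/(16/7) = 69 + 7/16 = 1111/16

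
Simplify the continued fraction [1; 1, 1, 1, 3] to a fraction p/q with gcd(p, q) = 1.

18/11

Starting at the tail and folding back:
Start with 3.
1 + 1/(3/1) = 1 + 1/3 = 4/3
1 + 1/(4/3) = 1 + 3/4 = 7/4
1 + 1/(7/4) = 1 + 4/7 = 11/7
1 + 1/(11/7) = 1 + 7/11 = 18/11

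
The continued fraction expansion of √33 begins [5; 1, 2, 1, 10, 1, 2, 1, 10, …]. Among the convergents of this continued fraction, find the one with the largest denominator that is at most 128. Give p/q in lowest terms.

270/47

a_0 = 5: 5/1  (≤ bound)
a_1 = 1: 6/1  (≤ bound)
a_2 = 2: 17/3  (≤ bound)
a_3 = 1: 23/4  (≤ bound)
a_4 = 10: 247/43  (≤ bound)
a_5 = 1: 270/47  (≤ bound)
a_6 = 2: 787/137  (> 128, stop)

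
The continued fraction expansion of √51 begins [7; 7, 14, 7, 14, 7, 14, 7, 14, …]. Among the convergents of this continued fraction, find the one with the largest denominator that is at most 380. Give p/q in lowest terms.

a_0 = 7: 7/1  (≤ bound)
a_1 = 7: 50/7  (≤ bound)
a_2 = 14: 707/99  (≤ bound)
a_3 = 7: 4999/700  (> 380, stop)

707/99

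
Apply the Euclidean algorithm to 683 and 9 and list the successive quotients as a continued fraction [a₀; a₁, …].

[75; 1, 8]

⌊683/9⌋ = 75, remainder 8
⌊9/8⌋ = 1, remainder 1
⌊8/1⌋ = 8, remainder 0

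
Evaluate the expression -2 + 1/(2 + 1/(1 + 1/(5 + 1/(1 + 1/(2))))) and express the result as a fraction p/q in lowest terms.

-94/57

Start with 2.
1 + 1/(2/1) = 1 + 1/2 = 3/2
5 + 1/(3/2) = 5 + 2/3 = 17/3
1 + 1/(17/3) = 1 + 3/17 = 20/17
2 + 1/(20/17) = 2 + 17/20 = 57/20
-2 + 1/(57/20) = -2 + 20/57 = -94/57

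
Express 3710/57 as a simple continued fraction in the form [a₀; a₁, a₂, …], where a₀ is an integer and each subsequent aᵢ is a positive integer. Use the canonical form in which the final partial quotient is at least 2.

[65; 11, 2, 2]

3710 = 65·57 + 5, so a_0 = 65
57 = 11·5 + 2, so a_1 = 11
5 = 2·2 + 1, so a_2 = 2
2 = 2·1 + 0, so a_3 = 2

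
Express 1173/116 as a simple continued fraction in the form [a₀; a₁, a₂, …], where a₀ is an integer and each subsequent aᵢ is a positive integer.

[10; 8, 1, 12]

Run the Euclidean algorithm, recording each quotient:
⌊1173/116⌋ = 10, remainder 13
⌊116/13⌋ = 8, remainder 12
⌊13/12⌋ = 1, remainder 1
⌊12/1⌋ = 12, remainder 0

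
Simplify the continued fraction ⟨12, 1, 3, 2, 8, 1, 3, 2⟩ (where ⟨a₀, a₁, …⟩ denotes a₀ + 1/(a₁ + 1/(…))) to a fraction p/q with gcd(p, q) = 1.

Start with 2.
3 + 1/(2/1) = 3 + 1/2 = 7/2
1 + 1/(7/2) = 1 + 2/7 = 9/7
8 + 1/(9/7) = 8 + 7/9 = 79/9
2 + 1/(79/9) = 2 + 9/79 = 167/79
3 + 1/(167/79) = 3 + 79/167 = 580/167
1 + 1/(580/167) = 1 + 167/580 = 747/580
12 + 1/(747/580) = 12 + 580/747 = 9544/747

9544/747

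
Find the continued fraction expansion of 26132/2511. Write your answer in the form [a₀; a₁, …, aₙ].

26132 = 10·2511 + 1022, so a_0 = 10
2511 = 2·1022 + 467, so a_1 = 2
1022 = 2·467 + 88, so a_2 = 2
467 = 5·88 + 27, so a_3 = 5
88 = 3·27 + 7, so a_4 = 3
27 = 3·7 + 6, so a_5 = 3
7 = 1·6 + 1, so a_6 = 1
6 = 6·1 + 0, so a_7 = 6

[10; 2, 2, 5, 3, 3, 1, 6]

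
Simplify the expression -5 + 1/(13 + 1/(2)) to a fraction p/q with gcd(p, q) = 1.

a_0 = -5: -5/1
a_1 = 13: -64/13
a_2 = 2: -133/27

-133/27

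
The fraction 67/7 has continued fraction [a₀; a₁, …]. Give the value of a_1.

⌊67/7⌋ = 9, remainder 4
⌊7/4⌋ = 1, remainder 3

1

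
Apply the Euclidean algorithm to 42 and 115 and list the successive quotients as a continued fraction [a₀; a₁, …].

[0; 2, 1, 2, 1, 4, 2]

Run the Euclidean algorithm, recording each quotient:
42 ÷ 115 → quotient 0, remainder 42
115 ÷ 42 → quotient 2, remainder 31
42 ÷ 31 → quotient 1, remainder 11
31 ÷ 11 → quotient 2, remainder 9
11 ÷ 9 → quotient 1, remainder 2
9 ÷ 2 → quotient 4, remainder 1
2 ÷ 1 → quotient 2, remainder 0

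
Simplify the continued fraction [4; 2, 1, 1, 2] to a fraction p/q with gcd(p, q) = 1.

57/13

Start with 2.
1 + 1/(2/1) = 1 + 1/2 = 3/2
1 + 1/(3/2) = 1 + 2/3 = 5/3
2 + 1/(5/3) = 2 + 3/5 = 13/5
4 + 1/(13/5) = 4 + 5/13 = 57/13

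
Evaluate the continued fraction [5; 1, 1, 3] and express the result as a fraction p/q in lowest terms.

Start with 3.
1 + 1/(3/1) = 1 + 1/3 = 4/3
1 + 1/(4/3) = 1 + 3/4 = 7/4
5 + 1/(7/4) = 5 + 4/7 = 39/7

39/7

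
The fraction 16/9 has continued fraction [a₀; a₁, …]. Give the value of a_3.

2

⌊16/9⌋ = 1, remainder 7
⌊9/7⌋ = 1, remainder 2
⌊7/2⌋ = 3, remainder 1
⌊2/1⌋ = 2, remainder 0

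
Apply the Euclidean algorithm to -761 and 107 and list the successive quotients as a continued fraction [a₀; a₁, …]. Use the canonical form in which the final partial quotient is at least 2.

-761 ÷ 107 → quotient -8, remainder 95
107 ÷ 95 → quotient 1, remainder 12
95 ÷ 12 → quotient 7, remainder 11
12 ÷ 11 → quotient 1, remainder 1
11 ÷ 1 → quotient 11, remainder 0

[-8; 1, 7, 1, 11]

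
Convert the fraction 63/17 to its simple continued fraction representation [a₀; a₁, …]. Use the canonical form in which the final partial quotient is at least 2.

Run the Euclidean algorithm, recording each quotient:
63 ÷ 17 → quotient 3, remainder 12
17 ÷ 12 → quotient 1, remainder 5
12 ÷ 5 → quotient 2, remainder 2
5 ÷ 2 → quotient 2, remainder 1
2 ÷ 1 → quotient 2, remainder 0

[3; 1, 2, 2, 2]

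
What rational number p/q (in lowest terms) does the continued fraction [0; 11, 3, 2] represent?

7/79

Start with 2.
3 + 1/(2/1) = 3 + 1/2 = 7/2
11 + 1/(7/2) = 11 + 2/7 = 79/7
0 + 1/(79/7) = 0 + 7/79 = 7/79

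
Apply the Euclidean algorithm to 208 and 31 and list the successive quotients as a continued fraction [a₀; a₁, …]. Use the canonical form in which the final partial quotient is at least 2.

[6; 1, 2, 2, 4]

Repeatedly divide and take the remainder:
208 ÷ 31 → quotient 6, remainder 22
31 ÷ 22 → quotient 1, remainder 9
22 ÷ 9 → quotient 2, remainder 4
9 ÷ 4 → quotient 2, remainder 1
4 ÷ 1 → quotient 4, remainder 0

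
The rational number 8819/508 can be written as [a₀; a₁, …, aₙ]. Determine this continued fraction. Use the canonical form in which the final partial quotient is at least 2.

Run the Euclidean algorithm, recording each quotient:
8819 = 17·508 + 183, so a_0 = 17
508 = 2·183 + 142, so a_1 = 2
183 = 1·142 + 41, so a_2 = 1
142 = 3·41 + 19, so a_3 = 3
41 = 2·19 + 3, so a_4 = 2
19 = 6·3 + 1, so a_5 = 6
3 = 3·1 + 0, so a_6 = 3

[17; 2, 1, 3, 2, 6, 3]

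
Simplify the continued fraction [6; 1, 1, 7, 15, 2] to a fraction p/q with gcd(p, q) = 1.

3064/469

Build up convergents one term at a time:
a_0 = 6: 6/1
a_1 = 1: 7/1
a_2 = 1: 13/2
a_3 = 7: 98/15
a_4 = 15: 1483/227
a_5 = 2: 3064/469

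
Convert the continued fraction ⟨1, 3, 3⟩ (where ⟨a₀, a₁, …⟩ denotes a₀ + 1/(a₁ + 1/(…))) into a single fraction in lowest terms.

13/10

Use the convergent recurrence hₖ = aₖ·hₖ₋₁ + hₖ₋₂ (and likewise for the denominators kₖ):
a_0 = 1: 1/1
a_1 = 3: 4/3
a_2 = 3: 13/10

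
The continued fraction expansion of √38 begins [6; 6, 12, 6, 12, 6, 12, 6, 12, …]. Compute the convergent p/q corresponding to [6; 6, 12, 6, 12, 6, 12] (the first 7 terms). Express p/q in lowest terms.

Use the convergent recurrence hₖ = aₖ·hₖ₋₁ + hₖ₋₂ (and likewise for the denominators kₖ):
a_0 = 6: 6/1
a_1 = 6: 37/6
a_2 = 12: 450/73
a_3 = 6: 2737/444
a_4 = 12: 33294/5401
a_5 = 6: 202501/32850
a_6 = 12: 2463306/399601

2463306/399601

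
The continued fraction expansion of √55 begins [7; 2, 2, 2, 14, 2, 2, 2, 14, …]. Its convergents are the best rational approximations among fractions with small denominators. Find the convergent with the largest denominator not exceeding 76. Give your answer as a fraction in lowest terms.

89/12

a_0 = 7: 7/1  (≤ bound)
a_1 = 2: 15/2  (≤ bound)
a_2 = 2: 37/5  (≤ bound)
a_3 = 2: 89/12  (≤ bound)
a_4 = 14: 1283/173  (> 76, stop)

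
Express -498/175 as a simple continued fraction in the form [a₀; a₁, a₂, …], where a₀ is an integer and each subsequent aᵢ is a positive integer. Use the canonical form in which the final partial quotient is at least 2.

[-3; 6, 2, 13]

Run the Euclidean algorithm, recording each quotient:
-498 ÷ 175 → quotient -3, remainder 27
175 ÷ 27 → quotient 6, remainder 13
27 ÷ 13 → quotient 2, remainder 1
13 ÷ 1 → quotient 13, remainder 0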